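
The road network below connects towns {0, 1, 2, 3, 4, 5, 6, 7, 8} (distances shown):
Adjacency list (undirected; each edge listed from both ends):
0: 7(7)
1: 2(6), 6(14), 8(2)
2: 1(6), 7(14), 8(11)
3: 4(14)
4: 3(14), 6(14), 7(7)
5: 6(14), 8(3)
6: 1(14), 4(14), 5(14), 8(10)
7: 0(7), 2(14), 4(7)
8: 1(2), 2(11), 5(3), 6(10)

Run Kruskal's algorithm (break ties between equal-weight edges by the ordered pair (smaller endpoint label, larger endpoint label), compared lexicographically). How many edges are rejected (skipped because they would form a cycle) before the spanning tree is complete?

2

Kruskal: consider edges lightest-first.
1 8 (2): add — endpoints in different components.
5 8 (3): add — endpoints in different components.
1 2 (6): add — endpoints in different components.
0 7 (7): add — endpoints in different components.
4 7 (7): add — endpoints in different components.
6 8 (10): add — endpoints in different components.
2 8 (11): skip — 2 and 8 already connected.
1 6 (14): skip — 1 and 6 already connected.
2 7 (14): add — endpoints in different components.
3 4 (14): add — endpoints in different components.
Edges rejected before the tree was complete: 2.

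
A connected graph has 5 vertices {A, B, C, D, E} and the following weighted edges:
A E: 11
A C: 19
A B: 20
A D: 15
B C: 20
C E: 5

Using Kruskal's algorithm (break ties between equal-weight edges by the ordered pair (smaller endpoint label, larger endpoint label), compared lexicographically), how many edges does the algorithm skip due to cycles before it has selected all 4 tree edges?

Kruskal's algorithm — process edges by increasing weight (ties by edge label):
C E (5): add — endpoints in different components.
A E (11): add — endpoints in different components.
A D (15): add — endpoints in different components.
A C (19): skip — A and C already connected.
A B (20): add — endpoints in different components.
Edges rejected before the tree was complete: 1.

1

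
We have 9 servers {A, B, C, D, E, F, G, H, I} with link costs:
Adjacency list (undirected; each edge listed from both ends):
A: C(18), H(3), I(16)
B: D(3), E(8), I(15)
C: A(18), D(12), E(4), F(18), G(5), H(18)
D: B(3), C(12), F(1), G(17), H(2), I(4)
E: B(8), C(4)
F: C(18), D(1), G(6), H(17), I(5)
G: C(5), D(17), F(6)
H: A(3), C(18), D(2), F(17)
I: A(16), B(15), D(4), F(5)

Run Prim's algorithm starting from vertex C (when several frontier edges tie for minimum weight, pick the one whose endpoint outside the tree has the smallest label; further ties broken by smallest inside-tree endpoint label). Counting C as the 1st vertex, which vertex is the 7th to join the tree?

Prim, starting at C.
Step 1: cheapest edge leaving the tree is C-E (4); add E.
Step 2: cheapest edge leaving the tree is C-G (5); add G.
Step 3: cheapest edge leaving the tree is F-G (6); add F.
Step 4: cheapest edge leaving the tree is D-F (1); add D.
Step 5: cheapest edge leaving the tree is D-H (2); add H.
Step 6: cheapest edge leaving the tree is A-H (3); add A.
Step 7: cheapest edge leaving the tree is B-D (3); add B.
Step 8: cheapest edge leaving the tree is D-I (4); add I.
Vertex order: C, E, G, F, D, H, A, B, I. The 7th vertex is A.

A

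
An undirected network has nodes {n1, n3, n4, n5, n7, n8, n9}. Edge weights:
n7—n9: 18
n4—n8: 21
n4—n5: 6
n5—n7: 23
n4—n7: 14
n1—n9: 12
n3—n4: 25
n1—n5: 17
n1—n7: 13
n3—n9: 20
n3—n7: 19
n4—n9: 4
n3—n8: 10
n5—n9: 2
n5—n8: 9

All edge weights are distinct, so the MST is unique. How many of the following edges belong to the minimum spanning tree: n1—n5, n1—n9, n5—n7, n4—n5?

1

Sort edges by weight, then run Kruskal:
n5—n9 (2): add. Components now {n1} {n4} {n5,n9} {n8} {n3} {n7}
n4—n9 (4): add. Components now {n1} {n4,n5,n9} {n8} {n3} {n7}
n4—n5 (6): skip — n4 and n5 already connected.
n5—n8 (9): add. Components now {n1} {n4,n5,n8,n9} {n3} {n7}
n3—n8 (10): add. Components now {n1} {n3,n4,n5,n8,n9} {n7}
n1—n9 (12): add. Components now {n1,n3,n4,n5,n8,n9} {n7}
n1—n7 (13): add. Components now {n1,n3,n4,n5,n7,n8,n9}
MST edge set: {n5—n9, n4—n9, n5—n8, n3—n8, n1—n9, n1—n7}.
Of the listed edges, {n1—n9} are in the MST → 1.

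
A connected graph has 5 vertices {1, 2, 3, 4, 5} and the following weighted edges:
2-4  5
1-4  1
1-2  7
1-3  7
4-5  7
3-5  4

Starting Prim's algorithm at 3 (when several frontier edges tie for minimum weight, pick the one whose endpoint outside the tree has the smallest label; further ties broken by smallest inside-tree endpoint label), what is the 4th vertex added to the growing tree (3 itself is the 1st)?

Grow the tree from 3 using Prim:
Step 1: cheapest edge leaving the tree is 3-5 (4); add 5.
Step 2: cheapest edge leaving the tree is 1-3 (7); add 1.
Step 3: cheapest edge leaving the tree is 1-4 (1); add 4.
Step 4: cheapest edge leaving the tree is 2-4 (5); add 2.
Vertex order: 3, 5, 1, 4, 2. The 4th vertex is 4.

4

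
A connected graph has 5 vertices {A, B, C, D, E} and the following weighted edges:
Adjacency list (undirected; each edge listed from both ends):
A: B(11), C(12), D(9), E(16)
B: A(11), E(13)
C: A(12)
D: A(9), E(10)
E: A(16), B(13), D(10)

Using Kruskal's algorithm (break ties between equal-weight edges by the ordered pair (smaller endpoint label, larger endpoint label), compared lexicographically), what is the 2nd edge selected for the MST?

Kruskal's algorithm — process edges by increasing weight (ties by edge label):
A-D (9): add. Components now {A,D} {B} {C} {E}
D-E (10): add. Components now {A,D,E} {B} {C}
A-B (11): add. Components now {A,B,D,E} {C}
A-C (12): add. Components now {A,B,C,D,E}
The 2nd edge added is D-E.

D-E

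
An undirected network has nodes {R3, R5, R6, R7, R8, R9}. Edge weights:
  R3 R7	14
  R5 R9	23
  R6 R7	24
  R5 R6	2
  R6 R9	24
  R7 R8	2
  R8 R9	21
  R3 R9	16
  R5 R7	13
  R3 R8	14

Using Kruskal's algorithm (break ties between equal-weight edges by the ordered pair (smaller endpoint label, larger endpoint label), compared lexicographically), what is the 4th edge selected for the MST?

Kruskal: consider edges lightest-first.
R5 R6 (2): add. Components now {R9} {R7} {R5,R6} {R3} {R8}
R7 R8 (2): add. Components now {R9} {R7,R8} {R5,R6} {R3}
R5 R7 (13): add. Components now {R9} {R5,R6,R7,R8} {R3}
R3 R7 (14): add. Components now {R9} {R3,R5,R6,R7,R8}
R3 R8 (14): skip — R3 and R8 already connected.
R3 R9 (16): add. Components now {R3,R5,R6,R7,R8,R9}
The 4th edge added is R3 R7.

R3-R7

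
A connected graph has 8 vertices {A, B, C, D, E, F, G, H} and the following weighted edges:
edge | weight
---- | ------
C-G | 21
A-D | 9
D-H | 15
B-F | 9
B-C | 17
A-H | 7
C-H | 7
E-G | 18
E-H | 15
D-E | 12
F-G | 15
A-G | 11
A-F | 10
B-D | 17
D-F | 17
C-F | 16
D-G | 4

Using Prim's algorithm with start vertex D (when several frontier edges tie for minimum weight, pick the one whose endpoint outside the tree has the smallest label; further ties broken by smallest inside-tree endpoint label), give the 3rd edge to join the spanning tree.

Prim's algorithm from D:
Step 1: cheapest edge leaving the tree is D-G (4); add G.
Step 2: cheapest edge leaving the tree is A-D (9); add A.
Step 3: cheapest edge leaving the tree is A-H (7); add H.
Step 4: cheapest edge leaving the tree is C-H (7); add C.
Step 5: cheapest edge leaving the tree is A-F (10); add F.
Step 6: cheapest edge leaving the tree is B-F (9); add B.
Step 7: cheapest edge leaving the tree is D-E (12); add E.
The 3rd edge added is A-H.

A-H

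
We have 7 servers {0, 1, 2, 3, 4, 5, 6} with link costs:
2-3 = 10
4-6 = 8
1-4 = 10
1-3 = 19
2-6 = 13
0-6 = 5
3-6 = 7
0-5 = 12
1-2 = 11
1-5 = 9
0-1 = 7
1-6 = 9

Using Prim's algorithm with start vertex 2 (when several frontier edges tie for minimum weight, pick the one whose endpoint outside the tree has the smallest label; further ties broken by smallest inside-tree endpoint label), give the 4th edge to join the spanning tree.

Prim's algorithm from 2:
Step 1: frontier [2-3 10, 1-2 11, 2-6 13] → take 2-3 (10); add 3.
Step 2: frontier [1-2 11, 2-6 13, 3-6 7, 1-3 19] → take 3-6 (7); add 6.
Step 3: frontier [1-2 11, 1-3 19, 0-6 5, 4-6 8, 1-6 9] → take 0-6 (5); add 0.
Step 4: frontier [0-1 7, 0-5 12, 1-2 11, 1-3 19, 4-6 8, 1-6 9] → take 0-1 (7); add 1.
Step 5: frontier [0-5 12, 1-5 9, 1-4 10, 4-6 8] → take 4-6 (8); add 4.
Step 6: frontier [0-5 12, 1-5 9] → take 1-5 (9); add 5.
The 4th edge added is 0-1.

0-1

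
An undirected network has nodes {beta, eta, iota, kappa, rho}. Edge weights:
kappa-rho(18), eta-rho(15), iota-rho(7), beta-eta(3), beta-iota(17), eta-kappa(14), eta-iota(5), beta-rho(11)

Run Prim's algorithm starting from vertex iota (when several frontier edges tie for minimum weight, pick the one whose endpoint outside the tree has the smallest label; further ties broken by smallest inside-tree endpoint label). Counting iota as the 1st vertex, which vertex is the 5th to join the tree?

Prim, starting at iota.
Step 1: frontier [eta-iota 5, iota-rho 7, beta-iota 17] → take eta-iota (5); add eta.
Step 2: frontier [beta-eta 3, eta-kappa 14, eta-rho 15, iota-rho 7, beta-iota 17] → take beta-eta (3); add beta.
Step 3: frontier [beta-rho 11, eta-kappa 14, eta-rho 15, iota-rho 7] → take iota-rho (7); add rho.
Step 4: frontier [eta-kappa 14, kappa-rho 18] → take eta-kappa (14); add kappa.
Vertex order: iota, eta, beta, rho, kappa. The 5th vertex is kappa.

kappa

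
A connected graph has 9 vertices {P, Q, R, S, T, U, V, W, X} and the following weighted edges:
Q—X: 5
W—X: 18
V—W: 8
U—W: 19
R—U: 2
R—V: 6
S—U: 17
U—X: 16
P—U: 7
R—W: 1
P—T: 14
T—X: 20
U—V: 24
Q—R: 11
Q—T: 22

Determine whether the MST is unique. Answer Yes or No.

Yes

Sort edges by weight, then run Kruskal:
R—W (1): add — endpoints in different components.
R—U (2): add — endpoints in different components.
Q—X (5): add — endpoints in different components.
R—V (6): add — endpoints in different components.
P—U (7): add — endpoints in different components.
V—W (8): skip — V and W already connected.
Q—R (11): add — endpoints in different components.
P—T (14): add — endpoints in different components.
U—X (16): skip — U and X already connected.
S—U (17): add — endpoints in different components.
Every non-tree edge has weight strictly greater than the heaviest edge on the tree path between its endpoints, so the MST is unique.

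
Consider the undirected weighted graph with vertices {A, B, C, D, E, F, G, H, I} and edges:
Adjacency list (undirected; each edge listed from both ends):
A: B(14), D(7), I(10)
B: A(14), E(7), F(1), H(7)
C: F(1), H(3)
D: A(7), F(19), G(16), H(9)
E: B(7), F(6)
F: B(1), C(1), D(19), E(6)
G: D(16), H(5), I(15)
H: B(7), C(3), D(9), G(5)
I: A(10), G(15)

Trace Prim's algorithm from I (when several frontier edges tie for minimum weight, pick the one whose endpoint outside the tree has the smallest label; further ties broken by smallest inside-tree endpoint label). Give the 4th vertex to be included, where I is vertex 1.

Prim's algorithm from I:
Step 1: frontier [A–I 10, G–I 15] → take A–I (10); add A.
Step 2: frontier [A–D 7, A–B 14, G–I 15] → take A–D (7); add D.
Step 3: frontier [A–B 14, D–H 9, D–G 16, D–F 19, G–I 15] → take D–H (9); add H.
Step 4: frontier [A–B 14, D–G 16, D–F 19, C–H 3, G–H 5, B–H 7, G–I 15] → take C–H (3); add C.
Step 5: frontier [A–B 14, C–F 1, D–G 16, D–F 19, G–H 5, B–H 7, G–I 15] → take C–F (1); add F.
Step 6: frontier [A–B 14, D–G 16, B–F 1, E–F 6, G–H 5, B–H 7, G–I 15] → take B–F (1); add B.
Step 7: frontier [B–E 7, D–G 16, E–F 6, G–H 5, G–I 15] → take G–H (5); add G.
Step 8: frontier [B–E 7, E–F 6] → take E–F (6); add E.
Vertex order: I, A, D, H, C, F, B, G, E. The 4th vertex is H.

H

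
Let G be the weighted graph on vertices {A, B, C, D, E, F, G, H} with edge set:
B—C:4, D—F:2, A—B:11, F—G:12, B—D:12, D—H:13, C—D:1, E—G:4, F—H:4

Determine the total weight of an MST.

Prim's algorithm from F:
Step 1: cheapest edge leaving the tree is D—F (2); add D.
Step 2: cheapest edge leaving the tree is C—D (1); add C.
Step 3: cheapest edge leaving the tree is B—C (4); add B.
Step 4: cheapest edge leaving the tree is F—H (4); add H.
Step 5: cheapest edge leaving the tree is A—B (11); add A.
Step 6: cheapest edge leaving the tree is F—G (12); add G.
Step 7: cheapest edge leaving the tree is E—G (4); add E.
MST edges: D—F, C—D, B—C, F—H, A—B, F—G, E—G; total weight 2+1+4+4+11+12+4 = 38.

38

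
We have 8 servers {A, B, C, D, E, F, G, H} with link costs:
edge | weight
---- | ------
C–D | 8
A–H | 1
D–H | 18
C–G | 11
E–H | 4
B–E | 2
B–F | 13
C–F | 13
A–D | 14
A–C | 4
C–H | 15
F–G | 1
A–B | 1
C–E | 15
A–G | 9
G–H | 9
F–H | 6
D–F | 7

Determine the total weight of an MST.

22

Grow the tree from C using Prim:
Step 1: cheapest edge leaving the tree is A–C (4); add A.
Step 2: cheapest edge leaving the tree is A–B (1); add B.
Step 3: cheapest edge leaving the tree is A–H (1); add H.
Step 4: cheapest edge leaving the tree is B–E (2); add E.
Step 5: cheapest edge leaving the tree is F–H (6); add F.
Step 6: cheapest edge leaving the tree is F–G (1); add G.
Step 7: cheapest edge leaving the tree is D–F (7); add D.
MST edges: A–C, A–B, A–H, B–E, F–H, F–G, D–F; total weight 4+1+1+2+6+1+7 = 22.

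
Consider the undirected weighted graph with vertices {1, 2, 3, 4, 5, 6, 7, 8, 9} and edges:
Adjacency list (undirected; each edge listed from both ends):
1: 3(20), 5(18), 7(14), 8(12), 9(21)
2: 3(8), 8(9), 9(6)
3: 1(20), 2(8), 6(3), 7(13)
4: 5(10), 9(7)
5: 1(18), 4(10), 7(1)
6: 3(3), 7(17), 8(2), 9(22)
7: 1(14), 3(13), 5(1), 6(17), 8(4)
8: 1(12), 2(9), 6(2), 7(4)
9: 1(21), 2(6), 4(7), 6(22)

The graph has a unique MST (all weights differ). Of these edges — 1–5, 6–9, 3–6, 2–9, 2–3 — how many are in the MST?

3

Kruskal: consider edges lightest-first.
5–7 (1): add — endpoints in different components.
6–8 (2): add — endpoints in different components.
3–6 (3): add — endpoints in different components.
7–8 (4): add — endpoints in different components.
2–9 (6): add — endpoints in different components.
4–9 (7): add — endpoints in different components.
2–3 (8): add — endpoints in different components.
2–8 (9): skip — 2 and 8 already connected.
4–5 (10): skip — 4 and 5 already connected.
1–8 (12): add — endpoints in different components.
MST edge set: {5–7, 6–8, 3–6, 7–8, 2–9, 4–9, 2–3, 1–8}.
Of the listed edges, {3–6, 2–9, 2–3} are in the MST → 3.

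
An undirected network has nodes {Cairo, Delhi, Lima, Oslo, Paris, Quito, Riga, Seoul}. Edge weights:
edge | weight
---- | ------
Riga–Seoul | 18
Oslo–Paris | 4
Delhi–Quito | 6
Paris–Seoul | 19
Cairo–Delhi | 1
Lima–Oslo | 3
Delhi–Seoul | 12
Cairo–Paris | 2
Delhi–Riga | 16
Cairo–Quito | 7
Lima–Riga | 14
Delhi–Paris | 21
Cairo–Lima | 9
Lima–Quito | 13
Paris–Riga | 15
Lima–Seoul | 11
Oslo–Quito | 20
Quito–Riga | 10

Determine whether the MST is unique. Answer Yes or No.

Kruskal: consider edges lightest-first.
Cairo–Delhi (1): add — endpoints in different components.
Cairo–Paris (2): add — endpoints in different components.
Lima–Oslo (3): add — endpoints in different components.
Oslo–Paris (4): add — endpoints in different components.
Delhi–Quito (6): add — endpoints in different components.
Cairo–Quito (7): skip — Quito and Cairo already connected.
Cairo–Lima (9): skip — Lima and Cairo already connected.
Quito–Riga (10): add — endpoints in different components.
Lima–Seoul (11): add — endpoints in different components.
Every non-tree edge has weight strictly greater than the heaviest edge on the tree path between its endpoints, so the MST is unique.

Yes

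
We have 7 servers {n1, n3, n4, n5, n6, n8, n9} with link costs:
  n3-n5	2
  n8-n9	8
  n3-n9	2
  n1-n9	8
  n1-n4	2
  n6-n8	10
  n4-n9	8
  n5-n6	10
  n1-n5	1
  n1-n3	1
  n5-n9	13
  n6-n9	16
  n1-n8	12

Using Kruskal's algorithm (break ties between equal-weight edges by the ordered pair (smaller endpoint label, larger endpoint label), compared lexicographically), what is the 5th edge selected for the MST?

Kruskal: consider edges lightest-first.
n1-n3 (1): add. Components now {n1,n3} {n5} {n9} {n8} {n4} {n6}
n1-n5 (1): add. Components now {n1,n3,n5} {n9} {n8} {n4} {n6}
n1-n4 (2): add. Components now {n1,n3,n4,n5} {n9} {n8} {n6}
n3-n5 (2): skip — n3 and n5 already connected.
n3-n9 (2): add. Components now {n1,n3,n4,n5,n9} {n8} {n6}
n1-n9 (8): skip — n9 and n1 already connected.
n4-n9 (8): skip — n9 and n4 already connected.
n8-n9 (8): add. Components now {n1,n3,n4,n5,n8,n9} {n6}
n5-n6 (10): add. Components now {n1,n3,n4,n5,n6,n8,n9}
The 5th edge added is n8-n9.

n8-n9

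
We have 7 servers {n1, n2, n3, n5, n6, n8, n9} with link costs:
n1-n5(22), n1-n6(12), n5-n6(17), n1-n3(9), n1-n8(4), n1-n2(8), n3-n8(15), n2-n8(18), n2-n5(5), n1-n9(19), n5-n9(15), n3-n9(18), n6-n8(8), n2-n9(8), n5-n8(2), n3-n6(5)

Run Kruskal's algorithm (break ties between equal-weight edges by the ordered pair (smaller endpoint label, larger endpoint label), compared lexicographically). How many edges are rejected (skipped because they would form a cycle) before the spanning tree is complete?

Kruskal: consider edges lightest-first.
n5-n8 (2): add — endpoints in different components.
n1-n8 (4): add — endpoints in different components.
n2-n5 (5): add — endpoints in different components.
n3-n6 (5): add — endpoints in different components.
n1-n2 (8): skip — n2 and n1 already connected.
n2-n9 (8): add — endpoints in different components.
n6-n8 (8): add — endpoints in different components.
Edges rejected before the tree was complete: 1.

1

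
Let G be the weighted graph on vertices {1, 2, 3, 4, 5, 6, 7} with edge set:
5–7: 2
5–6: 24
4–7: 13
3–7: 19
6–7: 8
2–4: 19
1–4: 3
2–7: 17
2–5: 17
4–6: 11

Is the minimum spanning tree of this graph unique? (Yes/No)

Sort edges by weight, then run Kruskal:
5–7 (2): add — endpoints in different components.
1–4 (3): add — endpoints in different components.
6–7 (8): add — endpoints in different components.
4–6 (11): add — endpoints in different components.
4–7 (13): skip — 4 and 7 already connected.
2–5 (17): add — endpoints in different components.
2–7 (17): skip — 2 and 7 already connected.
2–4 (19): skip — 2 and 4 already connected.
3–7 (19): add — endpoints in different components.
Non-tree edge 2–7 has weight 17, equal to the heaviest edge on its tree cycle — swapping gives another MST of the same weight. Not unique.

No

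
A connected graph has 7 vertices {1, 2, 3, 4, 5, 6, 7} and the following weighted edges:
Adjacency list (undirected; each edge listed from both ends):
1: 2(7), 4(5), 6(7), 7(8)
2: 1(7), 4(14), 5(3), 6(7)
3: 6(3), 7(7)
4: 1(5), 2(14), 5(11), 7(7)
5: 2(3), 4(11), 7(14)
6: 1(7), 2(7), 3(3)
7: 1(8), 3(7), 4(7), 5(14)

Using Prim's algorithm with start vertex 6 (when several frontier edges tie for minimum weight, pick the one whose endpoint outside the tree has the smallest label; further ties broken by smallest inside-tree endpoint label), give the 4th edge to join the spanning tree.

Prim, starting at 6.
Step 1: cheapest edge leaving the tree is 3 6 (3); add 3.
Step 2: cheapest edge leaving the tree is 1 6 (7); add 1.
Step 3: cheapest edge leaving the tree is 1 4 (5); add 4.
Step 4: cheapest edge leaving the tree is 1 2 (7); add 2.
Step 5: cheapest edge leaving the tree is 2 5 (3); add 5.
Step 6: cheapest edge leaving the tree is 3 7 (7); add 7.
The 4th edge added is 1 2.

1-2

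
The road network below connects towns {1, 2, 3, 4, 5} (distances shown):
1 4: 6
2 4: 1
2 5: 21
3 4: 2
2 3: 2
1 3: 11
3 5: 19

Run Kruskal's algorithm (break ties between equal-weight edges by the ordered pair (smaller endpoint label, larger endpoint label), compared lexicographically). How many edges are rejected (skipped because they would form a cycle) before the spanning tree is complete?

2

Kruskal's algorithm — process edges by increasing weight (ties by edge label):
2 4 (1): add — endpoints in different components.
2 3 (2): add — endpoints in different components.
3 4 (2): skip — 3 and 4 already connected.
1 4 (6): add — endpoints in different components.
1 3 (11): skip — 1 and 3 already connected.
3 5 (19): add — endpoints in different components.
Edges rejected before the tree was complete: 2.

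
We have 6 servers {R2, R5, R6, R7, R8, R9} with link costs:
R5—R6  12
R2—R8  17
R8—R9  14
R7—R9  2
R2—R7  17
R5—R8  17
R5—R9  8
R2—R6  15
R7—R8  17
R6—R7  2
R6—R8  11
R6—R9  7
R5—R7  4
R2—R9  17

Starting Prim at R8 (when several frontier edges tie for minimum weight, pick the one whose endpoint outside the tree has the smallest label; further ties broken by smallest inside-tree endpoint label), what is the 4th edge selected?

Prim's algorithm from R8:
Step 1: cheapest edge leaving the tree is R6—R8 (11); add R6.
Step 2: cheapest edge leaving the tree is R6—R7 (2); add R7.
Step 3: cheapest edge leaving the tree is R7—R9 (2); add R9.
Step 4: cheapest edge leaving the tree is R5—R7 (4); add R5.
Step 5: cheapest edge leaving the tree is R2—R6 (15); add R2.
The 4th edge added is R5—R7.

R5-R7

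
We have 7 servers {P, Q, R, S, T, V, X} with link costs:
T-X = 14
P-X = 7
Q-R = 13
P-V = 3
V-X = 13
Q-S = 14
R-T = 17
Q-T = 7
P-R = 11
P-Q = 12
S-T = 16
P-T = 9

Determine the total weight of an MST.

Kruskal: consider edges lightest-first.
P-V (3): add. Components now {S} {T} {X} {P,V} {R} {Q}
P-X (7): add. Components now {S} {T} {P,V,X} {R} {Q}
Q-T (7): add. Components now {S} {Q,T} {P,V,X} {R}
P-T (9): add. Components now {S} {P,Q,T,V,X} {R}
P-R (11): add. Components now {S} {P,Q,R,T,V,X}
P-Q (12): skip — Q and P already connected.
Q-R (13): skip — R and Q already connected.
V-X (13): skip — X and V already connected.
Q-S (14): add. Components now {P,Q,R,S,T,V,X}
MST edges: P-V, P-X, Q-T, P-T, P-R, Q-S; total weight 3+7+7+9+11+14 = 51.

51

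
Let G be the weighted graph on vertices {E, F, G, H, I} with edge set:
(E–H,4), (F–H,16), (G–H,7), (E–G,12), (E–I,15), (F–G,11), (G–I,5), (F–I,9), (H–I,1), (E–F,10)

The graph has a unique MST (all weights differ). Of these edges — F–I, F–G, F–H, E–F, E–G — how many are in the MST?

Sort edges by weight, then run Kruskal:
H–I (1): add. Components now {E} {F} {G} {H,I}
E–H (4): add. Components now {E,H,I} {F} {G}
G–I (5): add. Components now {E,G,H,I} {F}
G–H (7): skip — G and H already connected.
F–I (9): add. Components now {E,F,G,H,I}
MST edge set: {H–I, E–H, G–I, F–I}.
Of the listed edges, {F–I} are in the MST → 1.

1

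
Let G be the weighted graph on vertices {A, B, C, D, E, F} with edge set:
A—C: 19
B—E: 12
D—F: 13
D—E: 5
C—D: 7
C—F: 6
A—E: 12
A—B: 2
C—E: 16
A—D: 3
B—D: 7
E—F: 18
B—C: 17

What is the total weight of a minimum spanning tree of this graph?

23

Prim, starting at C.
Step 1: frontier [C—F 6, C—D 7, C—E 16, B—C 17, A—C 19] → take C—F (6); add F.
Step 2: frontier [C—D 7, C—E 16, B—C 17, A—C 19, D—F 13, E—F 18] → take C—D (7); add D.
Step 3: frontier [C—E 16, B—C 17, A—C 19, A—D 3, D—E 5, B—D 7, E—F 18] → take A—D (3); add A.
Step 4: frontier [A—B 2, A—E 12, C—E 16, B—C 17, D—E 5, B—D 7, E—F 18] → take A—B (2); add B.
Step 5: frontier [A—E 12, B—E 12, C—E 16, D—E 5, E—F 18] → take D—E (5); add E.
MST edges: C—F, C—D, A—D, A—B, D—E; total weight 6+7+3+2+5 = 23.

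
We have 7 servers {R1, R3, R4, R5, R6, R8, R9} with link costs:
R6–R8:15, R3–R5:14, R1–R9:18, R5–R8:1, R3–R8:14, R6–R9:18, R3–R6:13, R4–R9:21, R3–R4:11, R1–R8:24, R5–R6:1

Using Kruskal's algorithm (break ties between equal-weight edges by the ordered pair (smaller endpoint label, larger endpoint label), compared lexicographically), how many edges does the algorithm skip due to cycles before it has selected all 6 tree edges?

3

Kruskal's algorithm — process edges by increasing weight (ties by edge label):
R5–R6 (1): add — endpoints in different components.
R5–R8 (1): add — endpoints in different components.
R3–R4 (11): add — endpoints in different components.
R3–R6 (13): add — endpoints in different components.
R3–R5 (14): skip — R3 and R5 already connected.
R3–R8 (14): skip — R8 and R3 already connected.
R6–R8 (15): skip — R8 and R6 already connected.
R1–R9 (18): add — endpoints in different components.
R6–R9 (18): add — endpoints in different components.
Edges rejected before the tree was complete: 3.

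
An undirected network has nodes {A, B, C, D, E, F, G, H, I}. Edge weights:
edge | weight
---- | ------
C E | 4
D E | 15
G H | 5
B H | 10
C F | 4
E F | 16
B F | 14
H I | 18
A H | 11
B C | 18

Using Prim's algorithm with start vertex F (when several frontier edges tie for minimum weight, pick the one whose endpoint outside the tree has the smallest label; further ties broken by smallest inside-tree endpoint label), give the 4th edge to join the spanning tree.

B-H

Prim's algorithm from F:
Step 1: cheapest edge leaving the tree is C F (4); add C.
Step 2: cheapest edge leaving the tree is C E (4); add E.
Step 3: cheapest edge leaving the tree is B F (14); add B.
Step 4: cheapest edge leaving the tree is B H (10); add H.
Step 5: cheapest edge leaving the tree is G H (5); add G.
Step 6: cheapest edge leaving the tree is A H (11); add A.
Step 7: cheapest edge leaving the tree is D E (15); add D.
Step 8: cheapest edge leaving the tree is H I (18); add I.
The 4th edge added is B H.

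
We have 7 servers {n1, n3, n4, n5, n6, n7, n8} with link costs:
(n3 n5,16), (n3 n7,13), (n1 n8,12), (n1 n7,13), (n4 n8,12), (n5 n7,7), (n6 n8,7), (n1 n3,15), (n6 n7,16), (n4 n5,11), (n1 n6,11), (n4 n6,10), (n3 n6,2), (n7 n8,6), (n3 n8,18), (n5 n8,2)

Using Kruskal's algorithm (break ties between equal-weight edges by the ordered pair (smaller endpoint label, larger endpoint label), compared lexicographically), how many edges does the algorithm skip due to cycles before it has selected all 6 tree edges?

Sort edges by weight, then run Kruskal:
n3 n6 (2): add — endpoints in different components.
n5 n8 (2): add — endpoints in different components.
n7 n8 (6): add — endpoints in different components.
n5 n7 (7): skip — n7 and n5 already connected.
n6 n8 (7): add — endpoints in different components.
n4 n6 (10): add — endpoints in different components.
n1 n6 (11): add — endpoints in different components.
Edges rejected before the tree was complete: 1.

1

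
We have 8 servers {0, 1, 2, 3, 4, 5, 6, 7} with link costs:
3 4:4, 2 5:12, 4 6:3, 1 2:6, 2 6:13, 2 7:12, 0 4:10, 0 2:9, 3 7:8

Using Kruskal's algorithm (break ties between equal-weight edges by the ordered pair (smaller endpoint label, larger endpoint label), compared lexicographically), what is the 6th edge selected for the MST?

Kruskal: consider edges lightest-first.
4 6 (3): add — endpoints in different components.
3 4 (4): add — endpoints in different components.
1 2 (6): add — endpoints in different components.
3 7 (8): add — endpoints in different components.
0 2 (9): add — endpoints in different components.
0 4 (10): add — endpoints in different components.
2 5 (12): add — endpoints in different components.
The 6th edge added is 0 4.

0-4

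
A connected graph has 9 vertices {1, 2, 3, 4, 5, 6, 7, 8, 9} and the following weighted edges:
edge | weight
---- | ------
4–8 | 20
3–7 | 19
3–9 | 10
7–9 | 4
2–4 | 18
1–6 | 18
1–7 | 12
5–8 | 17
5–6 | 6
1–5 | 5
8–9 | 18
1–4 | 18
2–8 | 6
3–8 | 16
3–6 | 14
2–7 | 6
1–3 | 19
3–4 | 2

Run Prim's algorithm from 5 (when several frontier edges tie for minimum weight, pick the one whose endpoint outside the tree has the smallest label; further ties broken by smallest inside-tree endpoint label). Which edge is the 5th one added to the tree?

2-7

Grow the tree from 5 using Prim:
Step 1: cheapest edge leaving the tree is 1–5 (5); add 1.
Step 2: cheapest edge leaving the tree is 5–6 (6); add 6.
Step 3: cheapest edge leaving the tree is 1–7 (12); add 7.
Step 4: cheapest edge leaving the tree is 7–9 (4); add 9.
Step 5: cheapest edge leaving the tree is 2–7 (6); add 2.
Step 6: cheapest edge leaving the tree is 2–8 (6); add 8.
Step 7: cheapest edge leaving the tree is 3–9 (10); add 3.
Step 8: cheapest edge leaving the tree is 3–4 (2); add 4.
The 5th edge added is 2–7.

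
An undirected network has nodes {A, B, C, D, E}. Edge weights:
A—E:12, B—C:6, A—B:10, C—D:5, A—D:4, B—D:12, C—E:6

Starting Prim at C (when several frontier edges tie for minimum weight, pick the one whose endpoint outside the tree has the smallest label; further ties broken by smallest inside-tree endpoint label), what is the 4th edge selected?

Prim's algorithm from C:
Step 1: cheapest edge leaving the tree is C—D (5); add D.
Step 2: cheapest edge leaving the tree is A—D (4); add A.
Step 3: cheapest edge leaving the tree is B—C (6); add B.
Step 4: cheapest edge leaving the tree is C—E (6); add E.
The 4th edge added is C—E.

C-E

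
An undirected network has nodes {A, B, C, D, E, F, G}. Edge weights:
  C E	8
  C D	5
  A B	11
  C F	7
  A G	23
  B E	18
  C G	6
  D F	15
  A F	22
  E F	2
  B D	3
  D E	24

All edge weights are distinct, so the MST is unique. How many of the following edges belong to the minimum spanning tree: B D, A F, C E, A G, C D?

2

Kruskal's algorithm — process edges by increasing weight (ties by edge label):
E F (2): add. Components now {A} {B} {C} {D} {E,F} {G}
B D (3): add. Components now {A} {B,D} {C} {E,F} {G}
C D (5): add. Components now {A} {B,C,D} {E,F} {G}
C G (6): add. Components now {A} {B,C,D,G} {E,F}
C F (7): add. Components now {A} {B,C,D,E,F,G}
C E (8): skip — C and E already connected.
A B (11): add. Components now {A,B,C,D,E,F,G}
MST edge set: {E F, B D, C D, C G, C F, A B}.
Of the listed edges, {B D, C D} are in the MST → 2.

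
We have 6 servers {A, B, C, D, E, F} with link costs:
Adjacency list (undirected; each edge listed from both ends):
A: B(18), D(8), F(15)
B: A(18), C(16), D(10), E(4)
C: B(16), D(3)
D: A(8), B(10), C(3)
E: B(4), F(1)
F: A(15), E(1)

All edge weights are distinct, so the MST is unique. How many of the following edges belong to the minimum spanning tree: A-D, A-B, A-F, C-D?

Kruskal's algorithm — process edges by increasing weight (ties by edge label):
E-F (1): add — endpoints in different components.
C-D (3): add — endpoints in different components.
B-E (4): add — endpoints in different components.
A-D (8): add — endpoints in different components.
B-D (10): add — endpoints in different components.
MST edge set: {E-F, C-D, B-E, A-D, B-D}.
Of the listed edges, {A-D, C-D} are in the MST → 2.

2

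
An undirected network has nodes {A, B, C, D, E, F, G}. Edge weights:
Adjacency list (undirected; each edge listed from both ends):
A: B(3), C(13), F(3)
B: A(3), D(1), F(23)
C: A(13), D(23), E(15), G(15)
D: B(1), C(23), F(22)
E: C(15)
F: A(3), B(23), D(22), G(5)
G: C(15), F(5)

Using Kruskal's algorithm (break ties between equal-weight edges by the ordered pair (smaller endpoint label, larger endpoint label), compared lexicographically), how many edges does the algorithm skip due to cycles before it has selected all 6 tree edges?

0

Kruskal's algorithm — process edges by increasing weight (ties by edge label):
B-D (1): add. Components now {A} {B,D} {C} {E} {F} {G}
A-B (3): add. Components now {A,B,D} {C} {E} {F} {G}
A-F (3): add. Components now {A,B,D,F} {C} {E} {G}
F-G (5): add. Components now {A,B,D,F,G} {C} {E}
A-C (13): add. Components now {A,B,C,D,F,G} {E}
C-E (15): add. Components now {A,B,C,D,E,F,G}
Edges rejected before the tree was complete: 0.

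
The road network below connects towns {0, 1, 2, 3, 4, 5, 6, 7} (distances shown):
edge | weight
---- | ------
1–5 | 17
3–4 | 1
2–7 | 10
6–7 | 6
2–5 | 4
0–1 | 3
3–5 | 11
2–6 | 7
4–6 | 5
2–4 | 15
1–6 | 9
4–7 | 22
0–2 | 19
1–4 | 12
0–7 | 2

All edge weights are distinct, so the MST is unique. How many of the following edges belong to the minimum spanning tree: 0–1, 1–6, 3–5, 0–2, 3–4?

Kruskal's algorithm — process edges by increasing weight (ties by edge label):
3–4 (1): add — endpoints in different components.
0–7 (2): add — endpoints in different components.
0–1 (3): add — endpoints in different components.
2–5 (4): add — endpoints in different components.
4–6 (5): add — endpoints in different components.
6–7 (6): add — endpoints in different components.
2–6 (7): add — endpoints in different components.
MST edge set: {3–4, 0–7, 0–1, 2–5, 4–6, 6–7, 2–6}.
Of the listed edges, {0–1, 3–4} are in the MST → 2.

2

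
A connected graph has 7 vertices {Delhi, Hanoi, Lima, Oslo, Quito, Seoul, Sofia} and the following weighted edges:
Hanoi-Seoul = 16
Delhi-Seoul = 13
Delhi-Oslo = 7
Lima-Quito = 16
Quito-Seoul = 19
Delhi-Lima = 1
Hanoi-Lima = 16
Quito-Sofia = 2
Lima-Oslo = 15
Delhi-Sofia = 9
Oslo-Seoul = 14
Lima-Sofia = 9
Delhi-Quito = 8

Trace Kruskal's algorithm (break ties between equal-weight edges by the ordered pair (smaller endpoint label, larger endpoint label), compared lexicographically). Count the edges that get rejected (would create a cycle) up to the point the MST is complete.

Sort edges by weight, then run Kruskal:
Delhi-Lima (1): add. Components now {Sofia} {Seoul} {Hanoi} {Delhi,Lima} {Quito} {Oslo}
Quito-Sofia (2): add. Components now {Quito,Sofia} {Seoul} {Hanoi} {Delhi,Lima} {Oslo}
Delhi-Oslo (7): add. Components now {Quito,Sofia} {Seoul} {Hanoi} {Delhi,Lima,Oslo}
Delhi-Quito (8): add. Components now {Delhi,Lima,Oslo,Quito,Sofia} {Seoul} {Hanoi}
Delhi-Sofia (9): skip — Sofia and Delhi already connected.
Lima-Sofia (9): skip — Sofia and Lima already connected.
Delhi-Seoul (13): add. Components now {Delhi,Lima,Oslo,Quito,Seoul,Sofia} {Hanoi}
Oslo-Seoul (14): skip — Seoul and Oslo already connected.
Lima-Oslo (15): skip — Oslo and Lima already connected.
Hanoi-Lima (16): add. Components now {Delhi,Hanoi,Lima,Oslo,Quito,Seoul,Sofia}
Edges rejected before the tree was complete: 4.

4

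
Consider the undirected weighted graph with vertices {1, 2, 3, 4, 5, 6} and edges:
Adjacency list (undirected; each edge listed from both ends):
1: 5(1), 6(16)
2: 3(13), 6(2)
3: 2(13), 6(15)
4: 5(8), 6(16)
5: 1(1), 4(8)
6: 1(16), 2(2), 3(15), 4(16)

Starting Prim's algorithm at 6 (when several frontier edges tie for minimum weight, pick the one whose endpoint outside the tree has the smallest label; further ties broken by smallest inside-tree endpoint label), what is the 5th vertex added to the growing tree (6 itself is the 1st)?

5

Grow the tree from 6 using Prim:
Step 1: cheapest edge leaving the tree is 2-6 (2); add 2.
Step 2: cheapest edge leaving the tree is 2-3 (13); add 3.
Step 3: cheapest edge leaving the tree is 1-6 (16); add 1.
Step 4: cheapest edge leaving the tree is 1-5 (1); add 5.
Step 5: cheapest edge leaving the tree is 4-5 (8); add 4.
Vertex order: 6, 2, 3, 1, 5, 4. The 5th vertex is 5.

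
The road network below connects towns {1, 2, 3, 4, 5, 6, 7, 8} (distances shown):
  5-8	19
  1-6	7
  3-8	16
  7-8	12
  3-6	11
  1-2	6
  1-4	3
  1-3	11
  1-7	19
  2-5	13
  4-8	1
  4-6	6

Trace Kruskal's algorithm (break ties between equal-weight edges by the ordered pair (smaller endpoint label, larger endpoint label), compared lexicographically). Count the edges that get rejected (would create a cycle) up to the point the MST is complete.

2

Sort edges by weight, then run Kruskal:
4-8 (1): add — endpoints in different components.
1-4 (3): add — endpoints in different components.
1-2 (6): add — endpoints in different components.
4-6 (6): add — endpoints in different components.
1-6 (7): skip — 1 and 6 already connected.
1-3 (11): add — endpoints in different components.
3-6 (11): skip — 3 and 6 already connected.
7-8 (12): add — endpoints in different components.
2-5 (13): add — endpoints in different components.
Edges rejected before the tree was complete: 2.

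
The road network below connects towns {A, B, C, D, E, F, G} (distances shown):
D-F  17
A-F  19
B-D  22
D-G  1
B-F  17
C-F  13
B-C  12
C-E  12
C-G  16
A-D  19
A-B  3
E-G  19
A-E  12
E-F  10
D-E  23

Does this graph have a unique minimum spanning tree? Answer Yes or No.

Kruskal: consider edges lightest-first.
D-G (1): add — endpoints in different components.
A-B (3): add — endpoints in different components.
E-F (10): add — endpoints in different components.
A-E (12): add — endpoints in different components.
B-C (12): add — endpoints in different components.
C-E (12): skip — C and E already connected.
C-F (13): skip — C and F already connected.
C-G (16): add — endpoints in different components.
Non-tree edge C-E has weight 12, equal to the heaviest edge on its tree cycle — swapping gives another MST of the same weight. Not unique.

No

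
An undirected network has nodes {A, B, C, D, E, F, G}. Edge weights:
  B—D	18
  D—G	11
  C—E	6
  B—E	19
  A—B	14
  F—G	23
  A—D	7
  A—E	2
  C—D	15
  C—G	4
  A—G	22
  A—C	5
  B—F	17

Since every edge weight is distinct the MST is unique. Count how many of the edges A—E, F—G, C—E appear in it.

Kruskal: consider edges lightest-first.
A—E (2): add. Components now {A,E} {B} {C} {D} {F} {G}
C—G (4): add. Components now {A,E} {B} {C,G} {D} {F}
A—C (5): add. Components now {A,C,E,G} {B} {D} {F}
C—E (6): skip — C and E already connected.
A—D (7): add. Components now {A,C,D,E,G} {B} {F}
D—G (11): skip — D and G already connected.
A—B (14): add. Components now {A,B,C,D,E,G} {F}
C—D (15): skip — C and D already connected.
B—F (17): add. Components now {A,B,C,D,E,F,G}
MST edge set: {A—E, C—G, A—C, A—D, A—B, B—F}.
Of the listed edges, {A—E} are in the MST → 1.

1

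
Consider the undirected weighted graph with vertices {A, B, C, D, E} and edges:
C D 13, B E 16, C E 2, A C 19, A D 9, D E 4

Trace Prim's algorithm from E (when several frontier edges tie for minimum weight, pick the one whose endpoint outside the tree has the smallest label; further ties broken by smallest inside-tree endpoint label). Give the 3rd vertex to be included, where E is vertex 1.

D

Grow the tree from E using Prim:
Step 1: cheapest edge leaving the tree is C E (2); add C.
Step 2: cheapest edge leaving the tree is D E (4); add D.
Step 3: cheapest edge leaving the tree is A D (9); add A.
Step 4: cheapest edge leaving the tree is B E (16); add B.
Vertex order: E, C, D, A, B. The 3rd vertex is D.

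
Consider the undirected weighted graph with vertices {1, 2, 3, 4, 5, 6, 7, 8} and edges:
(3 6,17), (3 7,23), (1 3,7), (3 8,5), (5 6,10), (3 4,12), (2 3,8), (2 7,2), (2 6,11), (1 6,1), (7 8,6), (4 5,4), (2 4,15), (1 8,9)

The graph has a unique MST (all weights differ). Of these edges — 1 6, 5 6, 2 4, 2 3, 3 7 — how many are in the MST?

2

Kruskal: consider edges lightest-first.
1 6 (1): add — endpoints in different components.
2 7 (2): add — endpoints in different components.
4 5 (4): add — endpoints in different components.
3 8 (5): add — endpoints in different components.
7 8 (6): add — endpoints in different components.
1 3 (7): add — endpoints in different components.
2 3 (8): skip — 2 and 3 already connected.
1 8 (9): skip — 1 and 8 already connected.
5 6 (10): add — endpoints in different components.
MST edge set: {1 6, 2 7, 4 5, 3 8, 7 8, 1 3, 5 6}.
Of the listed edges, {1 6, 5 6} are in the MST → 2.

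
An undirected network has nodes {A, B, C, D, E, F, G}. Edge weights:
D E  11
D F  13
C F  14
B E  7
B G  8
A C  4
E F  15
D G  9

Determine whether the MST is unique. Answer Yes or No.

Kruskal: consider edges lightest-first.
A C (4): add. Components now {A,C} {B} {D} {E} {F} {G}
B E (7): add. Components now {A,C} {B,E} {D} {F} {G}
B G (8): add. Components now {A,C} {B,E,G} {D} {F}
D G (9): add. Components now {A,C} {B,D,E,G} {F}
D E (11): skip — D and E already connected.
D F (13): add. Components now {A,C} {B,D,E,F,G}
C F (14): add. Components now {A,B,C,D,E,F,G}
Every non-tree edge has weight strictly greater than the heaviest edge on the tree path between its endpoints, so the MST is unique.

Yes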